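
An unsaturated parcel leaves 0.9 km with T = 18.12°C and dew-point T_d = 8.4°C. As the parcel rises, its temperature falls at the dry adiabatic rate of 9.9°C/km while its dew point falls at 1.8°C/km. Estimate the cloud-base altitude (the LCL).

2.1 km

T and T_d converge at 9.9 − 1.8 = 8.1°C per km
Height above start = (18.12 − 8.4) / 8.1 = 1.2 km
LCL altitude = 900 m + 1200 m = 2100 m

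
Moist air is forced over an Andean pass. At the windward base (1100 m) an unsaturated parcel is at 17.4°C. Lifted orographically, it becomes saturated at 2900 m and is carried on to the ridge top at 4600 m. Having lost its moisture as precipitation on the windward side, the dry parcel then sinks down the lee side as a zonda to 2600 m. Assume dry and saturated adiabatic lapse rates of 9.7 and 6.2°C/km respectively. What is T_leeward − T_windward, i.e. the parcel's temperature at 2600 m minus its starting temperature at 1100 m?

-8.6°C

1100 → 2900 m (dry, 9.7°C/km): ΔT = -9.7 × 1.8 = -17.46°C → T = -0.06°C
2900 → 4600 m (saturated, 6.2°C/km): ΔT = -6.2 × 1.7 = -10.54°C → T = -10.6°C
4600 → 2600 m (dry descent, 9.7°C/km): ΔT = +9.7 × 2 = +19.4°C → T = 8.8°C
Net change vs windward start: 8.8 − 17.4 = -8.6°C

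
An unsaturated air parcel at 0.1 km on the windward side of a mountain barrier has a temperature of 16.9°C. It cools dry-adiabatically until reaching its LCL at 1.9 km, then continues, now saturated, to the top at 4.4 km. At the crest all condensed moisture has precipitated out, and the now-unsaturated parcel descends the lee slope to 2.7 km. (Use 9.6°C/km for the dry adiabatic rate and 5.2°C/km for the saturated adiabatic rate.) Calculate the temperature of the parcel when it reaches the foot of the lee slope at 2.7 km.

100 → 1900 m (dry, 9.6°C/km): ΔT = -9.6 × 1.8 = -17.28°C → T = -0.38°C
1900 → 4400 m (saturated, 5.2°C/km): ΔT = -5.2 × 2.5 = -13°C → T = -13.38°C
4400 → 2700 m (dry descent, 9.6°C/km): ΔT = +9.6 × 1.7 = +16.32°C → T = 2.94°C

2.94°C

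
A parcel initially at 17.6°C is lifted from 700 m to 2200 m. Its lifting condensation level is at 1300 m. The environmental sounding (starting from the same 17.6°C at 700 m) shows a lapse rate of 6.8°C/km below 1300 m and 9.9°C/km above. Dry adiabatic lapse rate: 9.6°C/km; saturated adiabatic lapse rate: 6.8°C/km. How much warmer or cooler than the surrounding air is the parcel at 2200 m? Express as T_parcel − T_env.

+1.11°C (parcel warmer than environment)

Parcel:
  Dry to 1300 m: -9.6 × 0.6 km = -5.76°C, so T = 11.84°C.
  Saturated to 2200 m: -6.8 × 0.9 km = -6.12°C, so T = 5.72°C.
Environment:
  Environment, lower layer to 1300 m: -6.8 × 0.6 km = -4.08°C, so T = 13.52°C.
  Environment, upper layer to 2200 m: -9.9 × 0.9 km = -8.91°C, so T = 4.61°C.
T_parcel − T_env = 5.72 − 4.61 = +1.11°C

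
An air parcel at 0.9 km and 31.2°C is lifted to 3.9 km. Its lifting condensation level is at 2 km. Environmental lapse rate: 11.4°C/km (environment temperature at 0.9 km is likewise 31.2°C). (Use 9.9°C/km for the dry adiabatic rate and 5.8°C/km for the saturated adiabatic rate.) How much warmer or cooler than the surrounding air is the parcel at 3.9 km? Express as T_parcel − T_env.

Parcel:
  Dry to 2000 m: -9.9 × 1.1 km = -10.89°C, so T = 20.31°C.
  Saturated to 3900 m: -5.8 × 1.9 km = -11.02°C, so T = 9.29°C.
Environment:
  Environment to 3900 m: -11.4 × 3 km = -34.2°C, so T = -3°C.
T_parcel − T_env = 9.29 − (-3) = +12.29°C

+12.29°C (parcel warmer than environment)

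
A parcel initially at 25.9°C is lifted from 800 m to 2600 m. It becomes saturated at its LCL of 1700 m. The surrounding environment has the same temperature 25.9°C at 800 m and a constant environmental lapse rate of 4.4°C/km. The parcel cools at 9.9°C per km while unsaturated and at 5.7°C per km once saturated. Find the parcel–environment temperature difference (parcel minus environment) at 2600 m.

Parcel:
  Dry to 1700 m: -9.9 × 0.9 km = -8.91°C, so T = 16.99°C.
  Saturated to 2600 m: -5.7 × 0.9 km = -5.13°C, so T = 11.86°C.
Environment:
  Environment to 2600 m: -4.4 × 1.8 km = -7.92°C, so T = 17.98°C.
T_parcel − T_env = 11.86 − 17.98 = -6.12°C

-6.12°C (parcel cooler than environment)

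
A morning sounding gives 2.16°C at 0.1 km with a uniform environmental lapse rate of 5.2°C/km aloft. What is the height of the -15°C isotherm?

3.4 km

Height above start = (2.16 − (-15)) / 5.2 = 3.3 km
Altitude = 100 m + 3300 m = 3400 m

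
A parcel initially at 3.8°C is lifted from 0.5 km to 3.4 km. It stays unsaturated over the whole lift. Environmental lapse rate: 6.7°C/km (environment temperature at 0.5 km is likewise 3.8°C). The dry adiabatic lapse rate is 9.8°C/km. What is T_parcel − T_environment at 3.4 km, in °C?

-8.99°C (parcel cooler than environment)

Parcel:
  Dry to 3400 m: -9.8 × 2.9 km = -28.42°C, so T = -24.62°C.
Environment:
  Environment to 3400 m: -6.7 × 2.9 km = -19.43°C, so T = -15.63°C.
T_parcel − T_env = -24.62 − (-15.63) = -8.99°C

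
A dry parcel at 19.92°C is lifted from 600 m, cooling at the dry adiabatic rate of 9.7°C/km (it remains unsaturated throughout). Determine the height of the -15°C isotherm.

Height above start = (19.92 − (-15)) / 9.7 = 3.6 km
Altitude = 600 m + 3600 m = 4200 m

4200 m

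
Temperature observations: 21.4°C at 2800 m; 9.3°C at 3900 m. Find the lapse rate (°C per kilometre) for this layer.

11°C/km

Γ = −ΔT/Δz = (21.4 − 9.3) / (3900 − 2800) m
  = 12.1°C / 1.1 km = 11°C/km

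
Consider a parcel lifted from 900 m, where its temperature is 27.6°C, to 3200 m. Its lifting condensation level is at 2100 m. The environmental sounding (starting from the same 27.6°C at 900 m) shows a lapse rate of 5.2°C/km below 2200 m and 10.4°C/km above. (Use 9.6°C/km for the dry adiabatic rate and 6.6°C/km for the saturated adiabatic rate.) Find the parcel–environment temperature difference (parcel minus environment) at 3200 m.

Parcel:
  Dry to 2100 m: -9.6 × 1.2 km = -11.52°C, so T = 16.08°C.
  Saturated to 3200 m: -6.6 × 1.1 km = -7.26°C, so T = 8.82°C.
Environment:
  Environment, lower layer to 2200 m: -5.2 × 1.3 km = -6.76°C, so T = 20.84°C.
  Environment, upper layer to 3200 m: -10.4 × 1 km = -10.4°C, so T = 10.44°C.
T_parcel − T_env = 8.82 − 10.44 = -1.62°C

-1.62°C (parcel cooler than environment)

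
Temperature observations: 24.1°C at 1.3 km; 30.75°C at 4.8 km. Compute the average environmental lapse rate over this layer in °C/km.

Γ = −ΔT/Δz = (24.1 − 30.75) / (4800 − 1300) m
  = -6.65°C / 3.5 km = -1.9°C/km

-1.9°C/km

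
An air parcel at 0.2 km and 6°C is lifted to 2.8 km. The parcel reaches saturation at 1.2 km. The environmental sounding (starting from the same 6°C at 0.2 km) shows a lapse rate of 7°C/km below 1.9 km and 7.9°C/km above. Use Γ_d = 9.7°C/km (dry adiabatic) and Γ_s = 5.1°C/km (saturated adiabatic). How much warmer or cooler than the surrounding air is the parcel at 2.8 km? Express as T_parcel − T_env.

Parcel:
  From 200 m to 1200 m (dry): cools by 9.7 × 1 = 9.7°C, giving -3.7°C.
  From 1200 m to 2800 m (saturated): cools by 5.1 × 1.6 = 8.16°C, giving -11.86°C.
Environment:
  From 200 m to 1900 m (environment, lower layer): cools by 7 × 1.7 = 11.9°C, giving -5.9°C.
  From 1900 m to 2800 m (environment, upper layer): cools by 7.9 × 0.9 = 7.11°C, giving -13.01°C.
T_parcel − T_env = -11.86 − (-13.01) = +1.15°C

+1.15°C (parcel warmer than environment)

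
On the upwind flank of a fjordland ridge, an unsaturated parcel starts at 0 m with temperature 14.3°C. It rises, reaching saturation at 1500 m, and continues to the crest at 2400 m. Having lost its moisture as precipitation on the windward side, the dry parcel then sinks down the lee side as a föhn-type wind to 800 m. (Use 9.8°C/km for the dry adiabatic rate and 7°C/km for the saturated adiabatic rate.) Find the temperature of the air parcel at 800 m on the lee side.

Dry to 1500 m: -9.8 × 1.5 km = -14.7°C, so T = -0.4°C.
Saturated to 2400 m: -7 × 0.9 km = -6.3°C, so T = -6.7°C.
Dry descent to 800 m: +9.8 × 1.6 km = +15.68°C, so T = 8.98°C.

8.98°C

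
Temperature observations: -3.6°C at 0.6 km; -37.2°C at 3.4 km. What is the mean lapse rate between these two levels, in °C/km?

Γ = −ΔT/Δz = (-3.6 − (-37.2)) / (3400 − 600) m
  = 33.6°C / 2.8 km = 12°C/km

12°C/km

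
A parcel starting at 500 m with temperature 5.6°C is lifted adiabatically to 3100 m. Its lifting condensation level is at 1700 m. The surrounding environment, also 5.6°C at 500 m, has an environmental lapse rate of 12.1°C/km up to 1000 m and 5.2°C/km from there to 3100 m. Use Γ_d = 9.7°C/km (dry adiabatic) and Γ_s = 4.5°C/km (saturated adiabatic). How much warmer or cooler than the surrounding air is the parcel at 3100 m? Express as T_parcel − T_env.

-0.97°C (parcel cooler than environment)

Parcel:
  From 500 m to 1700 m (dry): cools by 9.7 × 1.2 = 11.64°C, giving -6.04°C.
  From 1700 m to 3100 m (saturated): cools by 4.5 × 1.4 = 6.3°C, giving -12.34°C.
Environment:
  From 500 m to 1000 m (environment, lower layer): cools by 12.1 × 0.5 = 6.05°C, giving -0.45°C.
  From 1000 m to 3100 m (environment, upper layer): cools by 5.2 × 2.1 = 10.92°C, giving -11.37°C.
T_parcel − T_env = -12.34 − (-11.37) = -0.97°C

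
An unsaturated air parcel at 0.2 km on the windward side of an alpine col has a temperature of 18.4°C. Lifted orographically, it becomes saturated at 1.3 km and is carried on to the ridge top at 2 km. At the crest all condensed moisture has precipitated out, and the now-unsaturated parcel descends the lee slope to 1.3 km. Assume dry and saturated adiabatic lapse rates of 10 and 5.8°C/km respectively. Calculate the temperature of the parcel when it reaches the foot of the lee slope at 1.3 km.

Dry to 1300 m: -10 × 1.1 km = -11°C, so T = 7.4°C.
Saturated to 2000 m: -5.8 × 0.7 km = -4.06°C, so T = 3.34°C.
Dry descent to 1300 m: +10 × 0.7 km = +7°C, so T = 10.34°C.

10.34°C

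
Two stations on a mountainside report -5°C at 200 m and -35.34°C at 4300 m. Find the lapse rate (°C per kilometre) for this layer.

Γ = −ΔT/Δz = (-5 − (-35.34)) / (4300 − 200) m
  = 30.34°C / 4.1 km = 7.4°C/km

7.4°C/km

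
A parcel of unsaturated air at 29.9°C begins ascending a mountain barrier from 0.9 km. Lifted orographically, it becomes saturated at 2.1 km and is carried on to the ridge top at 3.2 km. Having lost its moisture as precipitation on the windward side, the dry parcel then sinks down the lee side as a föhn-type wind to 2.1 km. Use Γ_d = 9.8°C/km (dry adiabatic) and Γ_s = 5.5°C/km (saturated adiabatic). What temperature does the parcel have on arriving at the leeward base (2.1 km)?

Dry to 2100 m: -9.8 × 1.2 km = -11.76°C, so T = 18.14°C.
Saturated to 3200 m: -5.5 × 1.1 km = -6.05°C, so T = 12.09°C.
Dry descent to 2100 m: +9.8 × 1.1 km = +10.78°C, so T = 22.87°C.

22.87°C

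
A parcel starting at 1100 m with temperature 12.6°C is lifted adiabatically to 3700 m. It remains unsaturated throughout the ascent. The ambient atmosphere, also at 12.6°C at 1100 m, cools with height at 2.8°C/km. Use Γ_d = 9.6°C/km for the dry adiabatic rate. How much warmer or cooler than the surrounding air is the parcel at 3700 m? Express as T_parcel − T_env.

-17.68°C (parcel cooler than environment)

Parcel:
  1100 → 3700 m (dry, 9.6°C/km): ΔT = -9.6 × 2.6 = -24.96°C → T = -12.36°C
Environment:
  1100 → 3700 m (environment, 2.8°C/km): ΔT = -2.8 × 2.6 = -7.28°C → T = 5.32°C
T_parcel − T_env = -12.36 − 5.32 = -17.68°C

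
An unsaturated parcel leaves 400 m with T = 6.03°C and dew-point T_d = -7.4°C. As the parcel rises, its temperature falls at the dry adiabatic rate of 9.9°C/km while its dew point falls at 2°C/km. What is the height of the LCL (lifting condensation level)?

T and T_d converge at 9.9 − 2 = 7.9°C per km
Height above start = (6.03 − (-7.4)) / 7.9 = 1.7 km
LCL altitude = 400 m + 1700 m = 2100 m

2100 m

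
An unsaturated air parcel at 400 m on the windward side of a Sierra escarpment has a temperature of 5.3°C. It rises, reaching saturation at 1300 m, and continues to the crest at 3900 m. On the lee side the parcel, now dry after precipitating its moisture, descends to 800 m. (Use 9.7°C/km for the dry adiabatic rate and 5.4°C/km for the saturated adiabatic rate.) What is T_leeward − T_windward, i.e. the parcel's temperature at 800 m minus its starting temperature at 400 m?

Dry to 1300 m: -9.7 × 0.9 km = -8.73°C, so T = -3.43°C.
Saturated to 3900 m: -5.4 × 2.6 km = -14.04°C, so T = -17.47°C.
Dry descent to 800 m: +9.7 × 3.1 km = +30.07°C, so T = 12.6°C.
Net change vs windward start: 12.6 − 5.3 = +7.3°C

+7.3°C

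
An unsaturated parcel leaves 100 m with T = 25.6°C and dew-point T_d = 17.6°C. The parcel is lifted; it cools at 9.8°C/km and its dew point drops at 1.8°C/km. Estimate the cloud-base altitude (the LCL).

T and T_d converge at 9.8 − 1.8 = 8°C per km
Height above start = (25.6 − 17.6) / 8 = 1 km
LCL altitude = 100 m + 1000 m = 1100 m

1100 m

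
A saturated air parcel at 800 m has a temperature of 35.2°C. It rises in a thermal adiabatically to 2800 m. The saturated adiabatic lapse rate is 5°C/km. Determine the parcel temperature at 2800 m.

25.2°C

Saturated adiabatic to 2800 m: -5 × 2 km = -10°C, so T = 25.2°C.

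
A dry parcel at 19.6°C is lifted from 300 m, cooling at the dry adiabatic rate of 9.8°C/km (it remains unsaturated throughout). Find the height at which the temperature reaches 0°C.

2300 m

Height above start = (19.6 − 0) / 9.8 = 2 km
Altitude = 300 m + 2000 m = 2300 m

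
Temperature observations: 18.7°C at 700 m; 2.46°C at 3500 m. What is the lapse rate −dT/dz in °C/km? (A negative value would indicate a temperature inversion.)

5.8°C/km

Γ = −ΔT/Δz = (18.7 − 2.46) / (3500 − 700) m
  = 16.24°C / 2.8 km = 5.8°C/km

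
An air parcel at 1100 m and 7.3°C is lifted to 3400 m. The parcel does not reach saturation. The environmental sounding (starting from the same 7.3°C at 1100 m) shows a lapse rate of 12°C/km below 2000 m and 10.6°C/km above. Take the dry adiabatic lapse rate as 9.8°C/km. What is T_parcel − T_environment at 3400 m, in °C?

Parcel:
  1100–3400 m, dry: Δz = 2.3 km ⇒ ΔT = -22.54°C; T = -15.24°C
Environment:
  1100–2000 m, environment, lower layer: Δz = 0.9 km ⇒ ΔT = -10.8°C; T = -3.5°C
  2000–3400 m, environment, upper layer: Δz = 1.4 km ⇒ ΔT = -14.84°C; T = -18.34°C
T_parcel − T_env = -15.24 − (-18.34) = +3.1°C

+3.1°C (parcel warmer than environment)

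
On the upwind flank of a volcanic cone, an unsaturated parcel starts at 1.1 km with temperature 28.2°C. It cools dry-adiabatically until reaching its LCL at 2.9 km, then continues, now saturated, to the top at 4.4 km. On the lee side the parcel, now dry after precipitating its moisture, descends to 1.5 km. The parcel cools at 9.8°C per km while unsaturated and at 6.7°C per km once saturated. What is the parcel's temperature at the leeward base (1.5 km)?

28.93°C

1100 → 2900 m (dry, 9.8°C/km): ΔT = -9.8 × 1.8 = -17.64°C → T = 10.56°C
2900 → 4400 m (saturated, 6.7°C/km): ΔT = -6.7 × 1.5 = -10.05°C → T = 0.51°C
4400 → 1500 m (dry descent, 9.8°C/km): ΔT = +9.8 × 2.9 = +28.42°C → T = 28.93°C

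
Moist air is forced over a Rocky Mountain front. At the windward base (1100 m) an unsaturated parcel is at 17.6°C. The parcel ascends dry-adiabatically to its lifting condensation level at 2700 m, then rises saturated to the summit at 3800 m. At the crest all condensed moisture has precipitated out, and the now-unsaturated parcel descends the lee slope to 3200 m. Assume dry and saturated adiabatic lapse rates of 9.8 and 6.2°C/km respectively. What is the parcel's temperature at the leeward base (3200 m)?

1100 → 2700 m (dry, 9.8°C/km): ΔT = -9.8 × 1.6 = -15.68°C → T = 1.92°C
2700 → 3800 m (saturated, 6.2°C/km): ΔT = -6.2 × 1.1 = -6.82°C → T = -4.9°C
3800 → 3200 m (dry descent, 9.8°C/km): ΔT = +9.8 × 0.6 = +5.88°C → T = 0.98°C

0.98°C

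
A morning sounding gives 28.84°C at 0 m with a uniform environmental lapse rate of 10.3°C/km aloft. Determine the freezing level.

Height above start = (28.84 − 0) / 10.3 = 2.8 km
Altitude = 0 m + 2800 m = 2800 m

2800 m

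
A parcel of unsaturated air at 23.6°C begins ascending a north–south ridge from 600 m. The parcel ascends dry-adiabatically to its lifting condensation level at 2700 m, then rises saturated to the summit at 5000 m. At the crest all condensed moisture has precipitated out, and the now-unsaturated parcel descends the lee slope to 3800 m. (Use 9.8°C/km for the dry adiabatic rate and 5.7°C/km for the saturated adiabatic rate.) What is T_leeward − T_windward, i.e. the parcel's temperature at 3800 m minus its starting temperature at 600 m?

-21.93°C

Dry to 2700 m: -9.8 × 2.1 km = -20.58°C, so T = 3.02°C.
Saturated to 5000 m: -5.7 × 2.3 km = -13.11°C, so T = -10.09°C.
Dry descent to 3800 m: +9.8 × 1.2 km = +11.76°C, so T = 1.67°C.
Net change vs windward start: 1.67 − 23.6 = -21.93°C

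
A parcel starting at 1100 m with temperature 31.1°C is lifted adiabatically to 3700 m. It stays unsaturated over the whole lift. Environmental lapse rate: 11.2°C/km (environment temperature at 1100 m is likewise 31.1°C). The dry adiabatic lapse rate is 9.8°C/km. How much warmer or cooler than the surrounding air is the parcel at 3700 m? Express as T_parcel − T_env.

+3.64°C (parcel warmer than environment)

Parcel:
  From 1100 m to 3700 m (dry): cools by 9.8 × 2.6 = 25.48°C, giving 5.62°C.
Environment:
  From 1100 m to 3700 m (environment): cools by 11.2 × 2.6 = 29.12°C, giving 1.98°C.
T_parcel − T_env = 5.62 − 1.98 = +3.64°C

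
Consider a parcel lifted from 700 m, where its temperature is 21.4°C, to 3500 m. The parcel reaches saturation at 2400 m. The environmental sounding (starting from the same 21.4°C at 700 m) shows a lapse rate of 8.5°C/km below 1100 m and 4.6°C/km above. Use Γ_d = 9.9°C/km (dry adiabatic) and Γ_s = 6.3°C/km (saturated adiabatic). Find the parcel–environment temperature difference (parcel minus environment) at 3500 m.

-9.32°C (parcel cooler than environment)

Parcel:
  700 → 2400 m (dry, 9.9°C/km): ΔT = -9.9 × 1.7 = -16.83°C → T = 4.57°C
  2400 → 3500 m (saturated, 6.3°C/km): ΔT = -6.3 × 1.1 = -6.93°C → T = -2.36°C
Environment:
  700 → 1100 m (environment, lower layer, 8.5°C/km): ΔT = -8.5 × 0.4 = -3.4°C → T = 18°C
  1100 → 3500 m (environment, upper layer, 4.6°C/km): ΔT = -4.6 × 2.4 = -11.04°C → T = 6.96°C
T_parcel − T_env = -2.36 − 6.96 = -9.32°C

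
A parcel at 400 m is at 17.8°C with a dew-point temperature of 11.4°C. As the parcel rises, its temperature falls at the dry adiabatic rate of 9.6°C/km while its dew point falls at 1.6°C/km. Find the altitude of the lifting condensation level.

1200 m

T and T_d converge at 9.6 − 1.6 = 8°C per km
Height above start = (17.8 − 11.4) / 8 = 0.8 km
LCL altitude = 400 m + 800 m = 1200 m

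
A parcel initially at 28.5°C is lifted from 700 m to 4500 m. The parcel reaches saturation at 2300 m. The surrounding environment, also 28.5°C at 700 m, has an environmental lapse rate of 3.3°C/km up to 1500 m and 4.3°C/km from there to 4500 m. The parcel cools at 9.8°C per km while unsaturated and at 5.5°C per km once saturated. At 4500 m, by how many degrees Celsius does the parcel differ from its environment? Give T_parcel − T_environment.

Parcel:
  From 700 m to 2300 m (dry): cools by 9.8 × 1.6 = 15.68°C, giving 12.82°C.
  From 2300 m to 4500 m (saturated): cools by 5.5 × 2.2 = 12.1°C, giving 0.72°C.
Environment:
  From 700 m to 1500 m (environment, lower layer): cools by 3.3 × 0.8 = 2.64°C, giving 25.86°C.
  From 1500 m to 4500 m (environment, upper layer): cools by 4.3 × 3 = 12.9°C, giving 12.96°C.
T_parcel − T_env = 0.72 − 12.96 = -12.24°C

-12.24°C (parcel cooler than environment)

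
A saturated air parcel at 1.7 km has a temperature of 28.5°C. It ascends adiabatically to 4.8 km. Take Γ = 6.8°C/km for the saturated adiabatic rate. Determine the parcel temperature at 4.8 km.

1700 → 4800 m (saturated adiabatic, 6.8°C/km): ΔT = -6.8 × 3.1 = -21.08°C → T = 7.42°C

7.42°C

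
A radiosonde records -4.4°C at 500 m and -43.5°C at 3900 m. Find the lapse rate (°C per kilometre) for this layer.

Γ = −ΔT/Δz = (-4.4 − (-43.5)) / (3900 − 500) m
  = 39.1°C / 3.4 km = 11.5°C/km

11.5°C/km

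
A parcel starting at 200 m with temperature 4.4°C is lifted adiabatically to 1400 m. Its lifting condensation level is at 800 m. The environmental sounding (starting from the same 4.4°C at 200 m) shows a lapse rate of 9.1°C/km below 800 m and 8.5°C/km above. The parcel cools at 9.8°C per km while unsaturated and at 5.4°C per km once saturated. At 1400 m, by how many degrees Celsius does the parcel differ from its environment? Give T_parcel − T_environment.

+1.44°C (parcel warmer than environment)

Parcel:
  200 → 800 m (dry, 9.8°C/km): ΔT = -9.8 × 0.6 = -5.88°C → T = -1.48°C
  800 → 1400 m (saturated, 5.4°C/km): ΔT = -5.4 × 0.6 = -3.24°C → T = -4.72°C
Environment:
  200 → 800 m (environment, lower layer, 9.1°C/km): ΔT = -9.1 × 0.6 = -5.46°C → T = -1.06°C
  800 → 1400 m (environment, upper layer, 8.5°C/km): ΔT = -8.5 × 0.6 = -5.1°C → T = -6.16°C
T_parcel − T_env = -4.72 − (-6.16) = +1.44°C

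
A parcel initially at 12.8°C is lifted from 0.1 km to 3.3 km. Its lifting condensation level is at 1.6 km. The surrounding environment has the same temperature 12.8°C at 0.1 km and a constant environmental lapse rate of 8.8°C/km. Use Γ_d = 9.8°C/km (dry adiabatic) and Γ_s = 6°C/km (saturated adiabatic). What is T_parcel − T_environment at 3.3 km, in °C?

+3.26°C (parcel warmer than environment)

Parcel:
  100–1600 m, dry: Δz = 1.5 km ⇒ ΔT = -14.7°C; T = -1.9°C
  1600–3300 m, saturated: Δz = 1.7 km ⇒ ΔT = -10.2°C; T = -12.1°C
Environment:
  100–3300 m, environment: Δz = 3.2 km ⇒ ΔT = -28.16°C; T = -15.36°C
T_parcel − T_env = -12.1 − (-15.36) = +3.26°C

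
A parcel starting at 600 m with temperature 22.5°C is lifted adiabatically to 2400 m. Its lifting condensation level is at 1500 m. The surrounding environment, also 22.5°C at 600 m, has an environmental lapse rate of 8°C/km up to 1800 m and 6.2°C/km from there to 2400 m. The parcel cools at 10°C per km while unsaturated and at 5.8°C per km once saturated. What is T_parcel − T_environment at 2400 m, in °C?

-0.9°C (parcel cooler than environment)

Parcel:
  600 → 1500 m (dry, 10°C/km): ΔT = -10 × 0.9 = -9°C → T = 13.5°C
  1500 → 2400 m (saturated, 5.8°C/km): ΔT = -5.8 × 0.9 = -5.22°C → T = 8.28°C
Environment:
  600 → 1800 m (environment, lower layer, 8°C/km): ΔT = -8 × 1.2 = -9.6°C → T = 12.9°C
  1800 → 2400 m (environment, upper layer, 6.2°C/km): ΔT = -6.2 × 0.6 = -3.72°C → T = 9.18°C
T_parcel − T_env = 8.28 − 9.18 = -0.9°C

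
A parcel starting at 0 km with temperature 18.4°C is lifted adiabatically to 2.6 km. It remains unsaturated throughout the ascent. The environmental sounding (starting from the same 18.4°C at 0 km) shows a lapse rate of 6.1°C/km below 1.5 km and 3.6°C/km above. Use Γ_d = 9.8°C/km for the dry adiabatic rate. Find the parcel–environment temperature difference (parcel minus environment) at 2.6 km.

Parcel:
  Dry to 2600 m: -9.8 × 2.6 km = -25.48°C, so T = -7.08°C.
Environment:
  Environment, lower layer to 1500 m: -6.1 × 1.5 km = -9.15°C, so T = 9.25°C.
  Environment, upper layer to 2600 m: -3.6 × 1.1 km = -3.96°C, so T = 5.29°C.
T_parcel − T_env = -7.08 − 5.29 = -12.37°C

-12.37°C (parcel cooler than environment)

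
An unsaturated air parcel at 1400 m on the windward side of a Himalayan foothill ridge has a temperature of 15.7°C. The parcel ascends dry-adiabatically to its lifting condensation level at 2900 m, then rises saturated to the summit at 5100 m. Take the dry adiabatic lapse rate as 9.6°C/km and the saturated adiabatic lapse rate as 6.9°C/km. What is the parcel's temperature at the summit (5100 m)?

-13.88°C

From 1400 m to 2900 m (dry): cools by 9.6 × 1.5 = 14.4°C, giving 1.3°C.
From 2900 m to 5100 m (saturated): cools by 6.9 × 2.2 = 15.18°C, giving -13.88°C.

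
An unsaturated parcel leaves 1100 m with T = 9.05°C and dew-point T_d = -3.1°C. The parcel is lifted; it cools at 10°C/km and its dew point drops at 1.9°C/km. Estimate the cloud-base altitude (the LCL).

T and T_d converge at 10 − 1.9 = 8.1°C per km
Height above start = (9.05 − (-3.1)) / 8.1 = 1.5 km
LCL altitude = 1100 m + 1500 m = 2600 m

2600 m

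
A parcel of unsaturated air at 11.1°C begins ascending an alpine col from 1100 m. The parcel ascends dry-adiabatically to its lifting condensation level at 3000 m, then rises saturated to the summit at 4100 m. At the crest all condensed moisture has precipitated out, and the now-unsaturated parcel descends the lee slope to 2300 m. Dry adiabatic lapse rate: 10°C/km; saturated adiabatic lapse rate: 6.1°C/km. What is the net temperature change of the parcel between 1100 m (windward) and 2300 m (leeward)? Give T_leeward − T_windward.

Dry to 3000 m: -10 × 1.9 km = -19°C, so T = -7.9°C.
Saturated to 4100 m: -6.1 × 1.1 km = -6.71°C, so T = -14.61°C.
Dry descent to 2300 m: +10 × 1.8 km = +18°C, so T = 3.39°C.
Net change vs windward start: 3.39 − 11.1 = -7.71°C

-7.71°C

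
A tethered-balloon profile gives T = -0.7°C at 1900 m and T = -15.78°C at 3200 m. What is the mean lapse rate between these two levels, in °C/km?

Γ = −ΔT/Δz = (-0.7 − (-15.78)) / (3200 − 1900) m
  = 15.08°C / 1.3 km = 11.6°C/km

11.6°C/km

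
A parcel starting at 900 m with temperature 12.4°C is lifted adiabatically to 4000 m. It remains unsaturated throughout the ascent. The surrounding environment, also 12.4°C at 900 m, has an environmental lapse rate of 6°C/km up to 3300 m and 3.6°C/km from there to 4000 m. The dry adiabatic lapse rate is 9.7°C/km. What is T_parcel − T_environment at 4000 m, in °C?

Parcel:
  900 → 4000 m (dry, 9.7°C/km): ΔT = -9.7 × 3.1 = -30.07°C → T = -17.67°C
Environment:
  900 → 3300 m (environment, lower layer, 6°C/km): ΔT = -6 × 2.4 = -14.4°C → T = -2°C
  3300 → 4000 m (environment, upper layer, 3.6°C/km): ΔT = -3.6 × 0.7 = -2.52°C → T = -4.52°C
T_parcel − T_env = -17.67 − (-4.52) = -13.15°C

-13.15°C (parcel cooler than environment)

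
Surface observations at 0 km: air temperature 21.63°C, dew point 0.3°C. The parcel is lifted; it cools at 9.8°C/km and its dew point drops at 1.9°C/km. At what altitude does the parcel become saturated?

T and T_d converge at 9.8 − 1.9 = 7.9°C per km
Height above start = (21.63 − 0.3) / 7.9 = 2.7 km
LCL altitude = 0 m + 2700 m = 2700 m

2.7 km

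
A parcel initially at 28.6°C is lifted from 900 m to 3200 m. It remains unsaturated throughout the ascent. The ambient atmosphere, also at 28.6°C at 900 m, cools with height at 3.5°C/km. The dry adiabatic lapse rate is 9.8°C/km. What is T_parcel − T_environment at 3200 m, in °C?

-14.49°C (parcel cooler than environment)

Parcel:
  Dry to 3200 m: -9.8 × 2.3 km = -22.54°C, so T = 6.06°C.
Environment:
  Environment to 3200 m: -3.5 × 2.3 km = -8.05°C, so T = 20.55°C.
T_parcel − T_env = 6.06 − 20.55 = -14.49°C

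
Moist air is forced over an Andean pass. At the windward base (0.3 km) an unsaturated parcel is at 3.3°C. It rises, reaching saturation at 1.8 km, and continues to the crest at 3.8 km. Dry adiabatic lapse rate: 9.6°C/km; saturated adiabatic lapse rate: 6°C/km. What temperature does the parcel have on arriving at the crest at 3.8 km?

From 300 m to 1800 m (dry): cools by 9.6 × 1.5 = 14.4°C, giving -11.1°C.
From 1800 m to 3800 m (saturated): cools by 6 × 2 = 12°C, giving -23.1°C.

-23.1°C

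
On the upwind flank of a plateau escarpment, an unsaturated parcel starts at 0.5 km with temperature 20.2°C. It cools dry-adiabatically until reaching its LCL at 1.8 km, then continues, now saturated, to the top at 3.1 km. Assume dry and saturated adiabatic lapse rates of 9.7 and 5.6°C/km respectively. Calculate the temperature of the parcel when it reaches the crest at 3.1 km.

From 500 m to 1800 m (dry): cools by 9.7 × 1.3 = 12.61°C, giving 7.59°C.
From 1800 m to 3100 m (saturated): cools by 5.6 × 1.3 = 7.28°C, giving 0.31°C.

0.31°C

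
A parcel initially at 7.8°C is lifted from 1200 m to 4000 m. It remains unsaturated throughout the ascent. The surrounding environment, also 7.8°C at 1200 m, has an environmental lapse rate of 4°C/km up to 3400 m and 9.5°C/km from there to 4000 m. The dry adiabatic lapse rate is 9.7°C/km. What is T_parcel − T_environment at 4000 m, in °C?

-12.66°C (parcel cooler than environment)

Parcel:
  1200–4000 m, dry: Δz = 2.8 km ⇒ ΔT = -27.16°C; T = -19.36°C
Environment:
  1200–3400 m, environment, lower layer: Δz = 2.2 km ⇒ ΔT = -8.8°C; T = -1°C
  3400–4000 m, environment, upper layer: Δz = 0.6 km ⇒ ΔT = -5.7°C; T = -6.7°C
T_parcel − T_env = -19.36 − (-6.7) = -12.66°C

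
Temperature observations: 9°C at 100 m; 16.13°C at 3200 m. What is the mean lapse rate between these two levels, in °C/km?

Γ = −ΔT/Δz = (9 − 16.13) / (3200 − 100) m
  = -7.13°C / 3.1 km = -2.3°C/km

-2.3°C/km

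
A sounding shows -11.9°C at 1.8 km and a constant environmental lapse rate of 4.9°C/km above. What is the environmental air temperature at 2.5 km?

-15.33°C

Environmental to 2500 m: -4.9 × 0.7 km = -3.43°C, so T = -15.33°C.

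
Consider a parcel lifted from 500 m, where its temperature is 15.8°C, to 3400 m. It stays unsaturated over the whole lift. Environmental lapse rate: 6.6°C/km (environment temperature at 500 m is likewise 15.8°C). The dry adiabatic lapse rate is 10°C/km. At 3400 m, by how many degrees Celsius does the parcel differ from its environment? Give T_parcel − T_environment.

-9.86°C (parcel cooler than environment)

Parcel:
  From 500 m to 3400 m (dry): cools by 10 × 2.9 = 29°C, giving -13.2°C.
Environment:
  From 500 m to 3400 m (environment): cools by 6.6 × 2.9 = 19.14°C, giving -3.34°C.
T_parcel − T_env = -13.2 − (-3.34) = -9.86°C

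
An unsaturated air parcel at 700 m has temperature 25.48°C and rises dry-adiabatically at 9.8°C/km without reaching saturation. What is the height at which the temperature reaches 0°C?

3300 m

Height above start = (25.48 − 0) / 9.8 = 2.6 km
Altitude = 700 m + 2600 m = 3300 m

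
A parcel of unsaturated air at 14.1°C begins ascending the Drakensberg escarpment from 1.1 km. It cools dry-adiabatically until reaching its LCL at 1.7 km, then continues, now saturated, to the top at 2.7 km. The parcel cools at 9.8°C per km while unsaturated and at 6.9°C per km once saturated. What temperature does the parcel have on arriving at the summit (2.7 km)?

1.32°C

Dry to 1700 m: -9.8 × 0.6 km = -5.88°C, so T = 8.22°C.
Saturated to 2700 m: -6.9 × 1 km = -6.9°C, so T = 1.32°C.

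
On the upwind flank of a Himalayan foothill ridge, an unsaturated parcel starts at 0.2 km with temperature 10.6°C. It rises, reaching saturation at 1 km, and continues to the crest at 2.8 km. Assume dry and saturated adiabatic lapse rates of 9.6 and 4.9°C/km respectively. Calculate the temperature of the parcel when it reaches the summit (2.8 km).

-5.9°C

200–1000 m, dry: Δz = 0.8 km ⇒ ΔT = -7.68°C; T = 2.92°C
1000–2800 m, saturated: Δz = 1.8 km ⇒ ΔT = -8.82°C; T = -5.9°C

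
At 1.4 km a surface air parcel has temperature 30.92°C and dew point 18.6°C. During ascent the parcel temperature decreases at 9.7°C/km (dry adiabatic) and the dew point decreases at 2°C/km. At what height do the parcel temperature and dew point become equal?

3 km

T and T_d converge at 9.7 − 2 = 7.7°C per km
Height above start = (30.92 − 18.6) / 7.7 = 1.6 km
LCL altitude = 1400 m + 1600 m = 3000 m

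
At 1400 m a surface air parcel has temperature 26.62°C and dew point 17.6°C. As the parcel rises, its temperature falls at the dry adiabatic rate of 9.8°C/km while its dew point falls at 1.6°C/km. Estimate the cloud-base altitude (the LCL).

T and T_d converge at 9.8 − 1.6 = 8.2°C per km
Height above start = (26.62 − 17.6) / 8.2 = 1.1 km
LCL altitude = 1400 m + 1100 m = 2500 m

2500 m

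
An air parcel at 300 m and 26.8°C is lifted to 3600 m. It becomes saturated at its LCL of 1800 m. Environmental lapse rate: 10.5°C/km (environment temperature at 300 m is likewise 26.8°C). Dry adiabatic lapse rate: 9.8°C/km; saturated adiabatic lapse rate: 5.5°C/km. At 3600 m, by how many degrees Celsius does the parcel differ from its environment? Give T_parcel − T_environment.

+10.05°C (parcel warmer than environment)

Parcel:
  Dry to 1800 m: -9.8 × 1.5 km = -14.7°C, so T = 12.1°C.
  Saturated to 3600 m: -5.5 × 1.8 km = -9.9°C, so T = 2.2°C.
Environment:
  Environment to 3600 m: -10.5 × 3.3 km = -34.65°C, so T = -7.85°C.
T_parcel − T_env = 2.2 − (-7.85) = +10.05°C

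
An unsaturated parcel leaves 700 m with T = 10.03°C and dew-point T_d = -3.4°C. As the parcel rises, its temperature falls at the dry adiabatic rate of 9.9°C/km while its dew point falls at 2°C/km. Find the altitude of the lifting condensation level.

T and T_d converge at 9.9 − 2 = 7.9°C per km
Height above start = (10.03 − (-3.4)) / 7.9 = 1.7 km
LCL altitude = 700 m + 1700 m = 2400 m

2400 m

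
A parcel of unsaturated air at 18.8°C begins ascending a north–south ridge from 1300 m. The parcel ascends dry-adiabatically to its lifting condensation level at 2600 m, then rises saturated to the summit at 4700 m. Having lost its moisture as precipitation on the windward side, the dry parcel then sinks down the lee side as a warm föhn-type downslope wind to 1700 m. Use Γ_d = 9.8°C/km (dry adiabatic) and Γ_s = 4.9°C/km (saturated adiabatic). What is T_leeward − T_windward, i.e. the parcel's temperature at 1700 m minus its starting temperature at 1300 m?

+6.37°C

From 1300 m to 2600 m (dry): cools by 9.8 × 1.3 = 12.74°C, giving 6.06°C.
From 2600 m to 4700 m (saturated): cools by 4.9 × 2.1 = 10.29°C, giving -4.23°C.
From 4700 m to 1700 m (dry descent): warms by 9.8 × 3 = 29.4°C, giving 25.17°C.
Net change vs windward start: 25.17 − 18.8 = +6.37°C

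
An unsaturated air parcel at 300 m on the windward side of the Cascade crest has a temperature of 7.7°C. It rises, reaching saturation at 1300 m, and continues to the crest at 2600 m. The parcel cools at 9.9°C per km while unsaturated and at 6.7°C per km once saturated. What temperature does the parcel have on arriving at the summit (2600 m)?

Dry to 1300 m: -9.9 × 1 km = -9.9°C, so T = -2.2°C.
Saturated to 2600 m: -6.7 × 1.3 km = -8.71°C, so T = -10.91°C.

-10.91°C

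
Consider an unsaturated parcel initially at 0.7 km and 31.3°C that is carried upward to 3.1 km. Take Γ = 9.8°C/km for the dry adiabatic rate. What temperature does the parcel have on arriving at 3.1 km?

From 700 m to 3100 m (dry adiabatic): cools by 9.8 × 2.4 = 23.52°C, giving 7.78°C.

7.78°C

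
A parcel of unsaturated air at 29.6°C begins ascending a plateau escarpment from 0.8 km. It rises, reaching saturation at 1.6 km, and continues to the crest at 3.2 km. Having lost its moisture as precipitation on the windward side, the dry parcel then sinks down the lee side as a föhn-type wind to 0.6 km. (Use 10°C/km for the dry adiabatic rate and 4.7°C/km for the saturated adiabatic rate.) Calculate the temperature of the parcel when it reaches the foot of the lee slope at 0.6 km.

800 → 1600 m (dry, 10°C/km): ΔT = -10 × 0.8 = -8°C → T = 21.6°C
1600 → 3200 m (saturated, 4.7°C/km): ΔT = -4.7 × 1.6 = -7.52°C → T = 14.08°C
3200 → 600 m (dry descent, 10°C/km): ΔT = +10 × 2.6 = +26°C → T = 40.08°C

40.08°C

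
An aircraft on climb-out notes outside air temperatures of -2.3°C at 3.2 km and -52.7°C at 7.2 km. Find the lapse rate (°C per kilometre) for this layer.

Γ = −ΔT/Δz = (-2.3 − (-52.7)) / (7200 − 3200) m
  = 50.4°C / 4 km = 12.6°C/km

12.6°C/km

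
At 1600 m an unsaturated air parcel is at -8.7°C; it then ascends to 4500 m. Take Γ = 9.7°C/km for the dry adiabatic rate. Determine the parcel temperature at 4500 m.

From 1600 m to 4500 m (dry adiabatic): cools by 9.7 × 2.9 = 28.13°C, giving -36.83°C.

-36.83°C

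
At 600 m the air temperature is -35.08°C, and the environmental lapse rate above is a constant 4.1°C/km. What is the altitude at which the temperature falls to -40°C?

Height above start = (-35.08 − (-40)) / 4.1 = 1.2 km
Altitude = 600 m + 1200 m = 1800 m

1800 m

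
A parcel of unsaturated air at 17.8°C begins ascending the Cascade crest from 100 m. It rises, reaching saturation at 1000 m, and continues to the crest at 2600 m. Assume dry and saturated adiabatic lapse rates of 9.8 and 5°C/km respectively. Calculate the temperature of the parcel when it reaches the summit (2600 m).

0.98°C

100 → 1000 m (dry, 9.8°C/km): ΔT = -9.8 × 0.9 = -8.82°C → T = 8.98°C
1000 → 2600 m (saturated, 5°C/km): ΔT = -5 × 1.6 = -8°C → T = 0.98°C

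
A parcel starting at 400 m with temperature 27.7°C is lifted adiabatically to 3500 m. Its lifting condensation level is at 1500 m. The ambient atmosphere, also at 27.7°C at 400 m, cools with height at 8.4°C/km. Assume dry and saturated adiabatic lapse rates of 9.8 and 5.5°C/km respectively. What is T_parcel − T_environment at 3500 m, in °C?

+4.26°C (parcel warmer than environment)

Parcel:
  400 → 1500 m (dry, 9.8°C/km): ΔT = -9.8 × 1.1 = -10.78°C → T = 16.92°C
  1500 → 3500 m (saturated, 5.5°C/km): ΔT = -5.5 × 2 = -11°C → T = 5.92°C
Environment:
  400 → 3500 m (environment, 8.4°C/km): ΔT = -8.4 × 3.1 = -26.04°C → T = 1.66°C
T_parcel − T_env = 5.92 − 1.66 = +4.26°C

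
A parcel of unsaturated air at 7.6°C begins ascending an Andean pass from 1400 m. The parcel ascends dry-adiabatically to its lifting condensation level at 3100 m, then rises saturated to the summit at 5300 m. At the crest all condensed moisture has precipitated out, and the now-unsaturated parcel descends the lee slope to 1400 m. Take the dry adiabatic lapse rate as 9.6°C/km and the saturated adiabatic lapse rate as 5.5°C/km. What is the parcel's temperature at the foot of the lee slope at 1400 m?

1400–3100 m, dry: Δz = 1.7 km ⇒ ΔT = -16.32°C; T = -8.72°C
3100–5300 m, saturated: Δz = 2.2 km ⇒ ΔT = -12.1°C; T = -20.82°C
5300–1400 m, dry descent: Δz = 3.9 km ⇒ ΔT = +37.44°C; T = 16.62°C

16.62°C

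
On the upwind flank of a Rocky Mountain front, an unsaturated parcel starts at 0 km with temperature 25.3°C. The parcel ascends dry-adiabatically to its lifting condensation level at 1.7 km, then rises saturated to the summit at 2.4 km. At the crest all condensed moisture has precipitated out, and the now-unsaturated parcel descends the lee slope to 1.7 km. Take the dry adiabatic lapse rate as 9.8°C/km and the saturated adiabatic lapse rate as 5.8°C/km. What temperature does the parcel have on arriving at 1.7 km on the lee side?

11.44°C

Dry to 1700 m: -9.8 × 1.7 km = -16.66°C, so T = 8.64°C.
Saturated to 2400 m: -5.8 × 0.7 km = -4.06°C, so T = 4.58°C.
Dry descent to 1700 m: +9.8 × 0.7 km = +6.86°C, so T = 11.44°C.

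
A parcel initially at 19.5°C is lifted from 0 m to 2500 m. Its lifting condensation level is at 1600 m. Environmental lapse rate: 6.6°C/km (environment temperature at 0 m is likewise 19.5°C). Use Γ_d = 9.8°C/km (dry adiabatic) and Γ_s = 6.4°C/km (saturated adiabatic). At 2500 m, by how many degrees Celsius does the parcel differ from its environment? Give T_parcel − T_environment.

Parcel:
  0–1600 m, dry: Δz = 1.6 km ⇒ ΔT = -15.68°C; T = 3.82°C
  1600–2500 m, saturated: Δz = 0.9 km ⇒ ΔT = -5.76°C; T = -1.94°C
Environment:
  0–2500 m, environment: Δz = 2.5 km ⇒ ΔT = -16.5°C; T = 3°C
T_parcel − T_env = -1.94 − 3 = -4.94°C

-4.94°C (parcel cooler than environment)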